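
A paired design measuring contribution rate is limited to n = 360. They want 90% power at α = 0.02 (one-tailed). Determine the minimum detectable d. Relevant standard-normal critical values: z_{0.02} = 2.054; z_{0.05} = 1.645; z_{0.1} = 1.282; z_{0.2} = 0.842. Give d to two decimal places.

For a single sample (or paired design) of n = 360: d_min = (z_{α} + z_β)/√n.
z-sum = 2.054 + 1.282 = 3.336.
d_min = 3.336 / √360 = 3.336 / 18.974 = 0.176.

d_min ≈ 0.18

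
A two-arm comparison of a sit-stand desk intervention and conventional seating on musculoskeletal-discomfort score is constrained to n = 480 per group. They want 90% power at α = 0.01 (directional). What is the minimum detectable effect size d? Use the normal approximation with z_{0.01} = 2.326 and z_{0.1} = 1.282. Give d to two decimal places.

d_min ≈ 0.23

For two independent groups of n = 480 each: d_min = (z_{α} + z_β)·√(2/n).
z-sum = 2.326 + 1.282 = 3.608.
d_min = 3.608 × √(2/480) = 3.608 × 0.0645 = 0.233.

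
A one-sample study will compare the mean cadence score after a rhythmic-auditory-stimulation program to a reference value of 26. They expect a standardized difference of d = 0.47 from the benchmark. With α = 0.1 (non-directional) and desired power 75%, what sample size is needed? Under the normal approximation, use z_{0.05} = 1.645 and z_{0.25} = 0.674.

n = 25

For a one-sample test: n = ((z_{α/2} + z_β) / d)².
z_{α/2} + z_β = 1.645 + 0.674 = 2.319.
n = (2.319 / 0.47)² = 4.934² = 24.34.
Round up.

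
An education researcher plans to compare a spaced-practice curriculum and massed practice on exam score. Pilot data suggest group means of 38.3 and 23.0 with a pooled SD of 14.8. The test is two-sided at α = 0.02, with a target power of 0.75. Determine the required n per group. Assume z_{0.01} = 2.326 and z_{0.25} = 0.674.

n = 17 per group

Cohen's d = |M₁ − M₂| / SD_pooled = |38.3 − 23.0| / 14.8 = 15.3 / 14.8 = 1.034.
For two independent groups with equal n: n = 2·((z_{α/2} + z_β) / d)².
z_{α/2} + z_β = 2.326 + 0.674 = 3.000.
n = 2 × (3.000 / 1.034)² = 2 × 2.901² = 2 × 8.42 = 16.8.
Round up to the next whole participant.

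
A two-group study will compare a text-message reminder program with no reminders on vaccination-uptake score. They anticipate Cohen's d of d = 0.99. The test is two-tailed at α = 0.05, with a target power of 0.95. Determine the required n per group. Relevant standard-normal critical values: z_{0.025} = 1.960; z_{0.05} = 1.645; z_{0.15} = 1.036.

n = 27 per group

For two independent groups with equal n: n = 2·((z_{α/2} + z_β) / d)².
z_{α/2} + z_β = 1.960 + 1.645 = 3.605.
n = 2 × (3.605 / 0.99)² = 2 × 3.641² = 2 × 13.26 = 26.5.
Round up to the next whole participant.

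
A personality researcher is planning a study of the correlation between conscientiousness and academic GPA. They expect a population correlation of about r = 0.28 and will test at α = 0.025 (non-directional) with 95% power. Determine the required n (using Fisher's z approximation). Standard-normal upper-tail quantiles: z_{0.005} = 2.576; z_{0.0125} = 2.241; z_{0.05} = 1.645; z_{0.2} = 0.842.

n = 186

Fisher's z: C = ½·ln((1+r)/(1−r)) = ½·ln(1.7778) = 0.2877.
n = ((z_{α/2} + z_β)/C)² + 3.
(2.241 + 1.645) / 0.2877 = 3.886 / 0.2877 = 13.507.
n = 13.507² + 3 = 182.44 + 3 = 185.4.
Round up.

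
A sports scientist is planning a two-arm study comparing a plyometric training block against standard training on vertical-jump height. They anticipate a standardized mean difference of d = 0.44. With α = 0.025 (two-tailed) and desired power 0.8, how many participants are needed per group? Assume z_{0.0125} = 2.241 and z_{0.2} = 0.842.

For two independent groups with equal n: n = 2·((z_{α/2} + z_β) / d)².
z_{α/2} + z_β = 2.241 + 0.842 = 3.083.
n = 2 × (3.083 / 0.44)² = 2 × 7.007² = 2 × 49.10 = 98.2.
Round up to the next whole participant.

n = 99 per group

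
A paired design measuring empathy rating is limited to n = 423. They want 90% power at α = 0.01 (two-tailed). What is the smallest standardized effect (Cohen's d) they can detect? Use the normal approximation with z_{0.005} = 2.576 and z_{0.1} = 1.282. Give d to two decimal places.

d_min ≈ 0.19

For a single sample (or paired design) of n = 423: d_min = (z_{α/2} + z_β)/√n.
z-sum = 2.576 + 1.282 = 3.858.
d_min = 3.858 / √423 = 3.858 / 20.567 = 0.188.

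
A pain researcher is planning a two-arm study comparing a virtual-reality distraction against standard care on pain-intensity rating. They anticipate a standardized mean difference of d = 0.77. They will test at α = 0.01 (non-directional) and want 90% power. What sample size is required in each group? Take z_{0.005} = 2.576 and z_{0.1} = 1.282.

For two independent groups with equal n: n = 2·((z_{α/2} + z_β) / d)².
z_{α/2} + z_β = 2.576 + 1.282 = 3.858.
n = 2 × (3.858 / 0.77)² = 2 × 5.010² = 2 × 25.10 = 50.2.
Round up to the next whole participant.

n = 51 per group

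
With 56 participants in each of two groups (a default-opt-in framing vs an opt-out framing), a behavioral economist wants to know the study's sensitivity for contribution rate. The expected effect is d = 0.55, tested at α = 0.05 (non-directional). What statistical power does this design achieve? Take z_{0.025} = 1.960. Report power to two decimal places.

power ≈ 0.83

For two equal groups, power = Φ(d·√(n/2) − z_{α/2}).
d·√(n/2) = 0.55 × √(56/2) = 0.55 × 5.292 = 2.910.
z_β = 2.910 − 1.960 = 0.950.
Power = Φ(0.950) = 0.829.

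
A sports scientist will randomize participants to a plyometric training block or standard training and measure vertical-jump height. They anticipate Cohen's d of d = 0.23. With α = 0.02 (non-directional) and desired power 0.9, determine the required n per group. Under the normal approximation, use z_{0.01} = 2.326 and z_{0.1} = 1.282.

n = 493 per group

For two independent groups with equal n: n = 2·((z_{α/2} + z_β) / d)².
z_{α/2} + z_β = 2.326 + 1.282 = 3.608.
n = 2 × (3.608 / 0.23)² = 2 × 15.687² = 2 × 246.08 = 492.2.
Round up to the next whole participant.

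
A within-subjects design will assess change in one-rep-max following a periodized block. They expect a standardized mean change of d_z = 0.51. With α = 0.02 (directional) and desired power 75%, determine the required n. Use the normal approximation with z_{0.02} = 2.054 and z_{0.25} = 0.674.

n = 29 pairs

For a paired (one-sample on differences) test: n = ((z_{α} + z_β) / d)².
z_{α} + z_β = 2.054 + 0.674 = 2.728.
n = (2.728 / 0.51)² = 5.349² = 28.61.
Round up.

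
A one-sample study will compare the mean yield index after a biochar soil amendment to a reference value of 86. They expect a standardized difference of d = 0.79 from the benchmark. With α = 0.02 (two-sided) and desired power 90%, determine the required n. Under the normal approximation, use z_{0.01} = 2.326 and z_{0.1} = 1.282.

For a one-sample test: n = ((z_{α/2} + z_β) / d)².
z_{α/2} + z_β = 2.326 + 1.282 = 3.608.
n = (3.608 / 0.79)² = 4.567² = 20.86.
Round up.

n = 21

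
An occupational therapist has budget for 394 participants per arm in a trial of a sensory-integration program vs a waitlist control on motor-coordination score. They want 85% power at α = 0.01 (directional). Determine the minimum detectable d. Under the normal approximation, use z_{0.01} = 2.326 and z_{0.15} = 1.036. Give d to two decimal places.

For two independent groups of n = 394 each: d_min = (z_{α} + z_β)·√(2/n).
z-sum = 2.326 + 1.036 = 3.362.
d_min = 3.362 × √(2/394) = 3.362 × 0.0712 = 0.240.

d_min ≈ 0.24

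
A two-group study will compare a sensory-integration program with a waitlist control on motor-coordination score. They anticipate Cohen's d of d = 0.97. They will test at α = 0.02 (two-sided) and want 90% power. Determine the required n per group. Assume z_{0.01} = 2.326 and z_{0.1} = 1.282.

n = 28 per group

For two independent groups with equal n: n = 2·((z_{α/2} + z_β) / d)².
z_{α/2} + z_β = 2.326 + 1.282 = 3.608.
n = 2 × (3.608 / 0.97)² = 2 × 3.720² = 2 × 13.84 = 27.7.
Round up to the next whole participant.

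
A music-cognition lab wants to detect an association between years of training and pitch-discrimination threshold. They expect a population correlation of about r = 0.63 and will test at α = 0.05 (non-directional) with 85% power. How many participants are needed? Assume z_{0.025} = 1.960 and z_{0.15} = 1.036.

Fisher's z: C = ½·ln((1+r)/(1−r)) = ½·ln(4.4054) = 0.7414.
n = ((z_{α/2} + z_β)/C)² + 3.
(1.960 + 1.036) / 0.7414 = 2.996 / 0.7414 = 4.041.
n = 4.041² + 3 = 16.33 + 3 = 19.3.
Round up.

n = 20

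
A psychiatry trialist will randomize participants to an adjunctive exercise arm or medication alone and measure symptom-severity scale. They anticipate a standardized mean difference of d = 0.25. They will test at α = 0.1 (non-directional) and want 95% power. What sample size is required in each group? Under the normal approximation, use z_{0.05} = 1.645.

n = 347 per group

For two independent groups with equal n: n = 2·((z_{α/2} + z_β) / d)².
z_{α/2} + z_β = 1.645 + 1.645 = 3.290.
n = 2 × (3.290 / 0.25)² = 2 × 13.160² = 2 × 173.19 = 346.4.
Round up to the next whole participant.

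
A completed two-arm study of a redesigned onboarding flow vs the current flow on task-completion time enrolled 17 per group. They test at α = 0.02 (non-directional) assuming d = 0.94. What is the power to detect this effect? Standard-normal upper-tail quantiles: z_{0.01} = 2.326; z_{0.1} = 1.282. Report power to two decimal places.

For two equal groups, power = Φ(d·√(n/2) − z_{α/2}).
d·√(n/2) = 0.94 × √(17/2) = 0.94 × 2.915 = 2.741.
z_β = 2.741 − 2.326 = 0.415.
Power = Φ(0.415) = 0.661.

power ≈ 0.66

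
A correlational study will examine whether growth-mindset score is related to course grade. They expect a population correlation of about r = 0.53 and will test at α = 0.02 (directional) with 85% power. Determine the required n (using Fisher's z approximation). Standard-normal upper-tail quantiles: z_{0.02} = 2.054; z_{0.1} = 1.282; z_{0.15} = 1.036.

Fisher's z: C = ½·ln((1+r)/(1−r)) = ½·ln(3.2553) = 0.5901.
n = ((z_{α} + z_β)/C)² + 3.
(2.054 + 1.036) / 0.5901 = 3.090 / 0.5901 = 5.236.
n = 5.236² + 3 = 27.42 + 3 = 30.4.
Round up.

n = 31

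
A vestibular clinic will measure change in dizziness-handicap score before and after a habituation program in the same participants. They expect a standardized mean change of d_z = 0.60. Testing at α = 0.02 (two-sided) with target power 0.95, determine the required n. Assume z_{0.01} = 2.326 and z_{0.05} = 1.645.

n = 44 pairs

For a paired (one-sample on differences) test: n = ((z_{α/2} + z_β) / d)².
z_{α/2} + z_β = 2.326 + 1.645 = 3.971.
n = (3.971 / 0.60)² = 6.618² = 43.80.
Round up.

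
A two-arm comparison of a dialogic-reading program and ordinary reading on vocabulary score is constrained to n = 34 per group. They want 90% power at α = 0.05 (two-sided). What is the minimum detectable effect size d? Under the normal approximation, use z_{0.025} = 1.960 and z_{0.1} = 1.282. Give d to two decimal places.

d_min ≈ 0.79

For two independent groups of n = 34 each: d_min = (z_{α/2} + z_β)·√(2/n).
z-sum = 1.960 + 1.282 = 3.242.
d_min = 3.242 × √(2/34) = 3.242 × 0.2425 = 0.786.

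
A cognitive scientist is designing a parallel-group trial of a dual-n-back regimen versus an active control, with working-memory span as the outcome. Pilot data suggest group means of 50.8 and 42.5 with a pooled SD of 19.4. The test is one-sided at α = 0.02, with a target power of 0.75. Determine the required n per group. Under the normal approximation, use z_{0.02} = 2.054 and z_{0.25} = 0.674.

Cohen's d = |M₁ − M₂| / SD_pooled = |50.8 − 42.5| / 19.4 = 8.3 / 19.4 = 0.428.
For two independent groups with equal n: n = 2·((z_{α} + z_β) / d)².
z_{α} + z_β = 2.054 + 0.674 = 2.728.
n = 2 × (2.728 / 0.428)² = 2 × 6.374² = 2 × 40.63 = 81.3.
Round up to the next whole participant.

n = 82 per group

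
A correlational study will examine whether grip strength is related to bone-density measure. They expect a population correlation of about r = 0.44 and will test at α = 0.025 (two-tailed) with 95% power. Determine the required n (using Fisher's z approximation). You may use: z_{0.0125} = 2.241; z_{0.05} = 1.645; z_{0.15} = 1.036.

Fisher's z: C = ½·ln((1+r)/(1−r)) = ½·ln(2.5714) = 0.4722.
n = ((z_{α/2} + z_β)/C)² + 3.
(2.241 + 1.645) / 0.4722 = 3.886 / 0.4722 = 8.230.
n = 8.230² + 3 = 67.73 + 3 = 70.7.
Round up.

n = 71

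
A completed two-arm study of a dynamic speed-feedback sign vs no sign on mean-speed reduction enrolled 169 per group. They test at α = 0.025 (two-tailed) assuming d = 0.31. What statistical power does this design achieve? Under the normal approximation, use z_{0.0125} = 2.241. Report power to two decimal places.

For two equal groups, power = Φ(d·√(n/2) − z_{α/2}).
d·√(n/2) = 0.31 × √(169/2) = 0.31 × 9.192 = 2.850.
z_β = 2.850 − 2.241 = 0.609.
Power = Φ(0.609) = 0.729.

power ≈ 0.73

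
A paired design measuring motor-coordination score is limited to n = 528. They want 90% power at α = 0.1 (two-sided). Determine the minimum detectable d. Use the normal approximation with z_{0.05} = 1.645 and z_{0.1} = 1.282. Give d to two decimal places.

d_min ≈ 0.13

For a single sample (or paired design) of n = 528: d_min = (z_{α/2} + z_β)/√n.
z-sum = 1.645 + 1.282 = 2.927.
d_min = 2.927 / √528 = 2.927 / 22.978 = 0.127.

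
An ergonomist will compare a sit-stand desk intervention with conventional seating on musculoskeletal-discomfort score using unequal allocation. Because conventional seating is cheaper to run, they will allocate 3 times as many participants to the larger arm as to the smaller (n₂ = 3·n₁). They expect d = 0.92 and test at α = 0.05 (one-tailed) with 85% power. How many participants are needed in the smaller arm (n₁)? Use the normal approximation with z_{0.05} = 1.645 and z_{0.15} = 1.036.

With allocation ratio k = n₂/n₁ = 3, Var(x̄₁−x̄₂) = σ²(1/n₁ + 1/(k·n₁)) = σ²·(k+1)/(k·n₁).
So n₁ = (1 + 1/k)·((z_{α} + z_β)/d)² = 1.333 × (2.681/0.92)².
n₁ = 1.333 × 8.49 = 11.3.
Round up: n₁ = 12, giving n₂ = 3 × 12 = 36.

n₁ = 12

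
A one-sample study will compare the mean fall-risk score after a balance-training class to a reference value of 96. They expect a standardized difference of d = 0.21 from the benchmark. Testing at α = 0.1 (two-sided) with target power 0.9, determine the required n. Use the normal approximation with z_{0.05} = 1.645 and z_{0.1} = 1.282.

n = 195

For a one-sample test: n = ((z_{α/2} + z_β) / d)².
z_{α/2} + z_β = 1.645 + 1.282 = 2.927.
n = (2.927 / 0.21)² = 13.938² = 194.27.
Round up.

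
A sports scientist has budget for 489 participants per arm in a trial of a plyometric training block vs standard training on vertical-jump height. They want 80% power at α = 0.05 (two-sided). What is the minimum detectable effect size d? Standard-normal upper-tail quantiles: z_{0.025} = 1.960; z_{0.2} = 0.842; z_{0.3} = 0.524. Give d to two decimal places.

For two independent groups of n = 489 each: d_min = (z_{α/2} + z_β)·√(2/n).
z-sum = 1.960 + 0.842 = 2.802.
d_min = 2.802 × √(2/489) = 2.802 × 0.0640 = 0.179.

d_min ≈ 0.18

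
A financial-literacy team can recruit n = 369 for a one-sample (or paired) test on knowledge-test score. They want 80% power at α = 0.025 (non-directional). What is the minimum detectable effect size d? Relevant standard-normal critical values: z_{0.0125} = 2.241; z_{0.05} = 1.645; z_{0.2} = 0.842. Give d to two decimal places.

For a single sample (or paired design) of n = 369: d_min = (z_{α/2} + z_β)/√n.
z-sum = 2.241 + 0.842 = 3.083.
d_min = 3.083 / √369 = 3.083 / 19.209 = 0.160.

d_min ≈ 0.16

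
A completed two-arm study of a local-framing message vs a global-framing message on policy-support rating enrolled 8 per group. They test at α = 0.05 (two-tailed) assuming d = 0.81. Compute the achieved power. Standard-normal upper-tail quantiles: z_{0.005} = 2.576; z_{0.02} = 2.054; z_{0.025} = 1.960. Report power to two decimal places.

For two equal groups, power = Φ(d·√(n/2) − z_{α/2}).
d·√(n/2) = 0.81 × √(8/2) = 0.81 × 2.000 = 1.620.
z_β = 1.620 − 1.960 = -0.340.
Power = Φ(-0.340) = 0.367.

power ≈ 0.37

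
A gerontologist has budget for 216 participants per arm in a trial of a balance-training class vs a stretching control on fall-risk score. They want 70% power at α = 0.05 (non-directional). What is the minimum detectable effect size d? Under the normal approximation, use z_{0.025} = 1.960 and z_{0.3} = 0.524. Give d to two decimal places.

d_min ≈ 0.24

For two independent groups of n = 216 each: d_min = (z_{α/2} + z_β)·√(2/n).
z-sum = 1.960 + 0.524 = 2.484.
d_min = 2.484 × √(2/216) = 2.484 × 0.0962 = 0.239.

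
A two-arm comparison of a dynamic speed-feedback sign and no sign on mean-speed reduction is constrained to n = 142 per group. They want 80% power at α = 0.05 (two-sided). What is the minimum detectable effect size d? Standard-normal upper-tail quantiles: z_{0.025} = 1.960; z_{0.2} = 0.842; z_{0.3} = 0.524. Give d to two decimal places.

d_min ≈ 0.33

For two independent groups of n = 142 each: d_min = (z_{α/2} + z_β)·√(2/n).
z-sum = 1.960 + 0.842 = 2.802.
d_min = 2.802 × √(2/142) = 2.802 × 0.1187 = 0.333.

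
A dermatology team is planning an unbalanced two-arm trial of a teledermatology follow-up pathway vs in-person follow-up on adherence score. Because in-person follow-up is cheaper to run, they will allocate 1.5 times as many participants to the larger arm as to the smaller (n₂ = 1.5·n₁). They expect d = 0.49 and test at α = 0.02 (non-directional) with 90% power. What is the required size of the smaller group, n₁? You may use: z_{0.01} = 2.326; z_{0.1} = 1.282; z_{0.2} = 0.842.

n₁ = 91

With allocation ratio k = n₂/n₁ = 1.5, Var(x̄₁−x̄₂) = σ²(1/n₁ + 1/(k·n₁)) = σ²·(k+1)/(k·n₁).
So n₁ = (1 + 1/k)·((z_{α/2} + z_β)/d)² = 1.667 × (3.608/0.49)².
n₁ = 1.667 × 54.22 = 90.4.
Round up: n₁ = 91, giving n₂ = ⌈1.5 × 91⌉ = ⌈136.5⌉ = 137.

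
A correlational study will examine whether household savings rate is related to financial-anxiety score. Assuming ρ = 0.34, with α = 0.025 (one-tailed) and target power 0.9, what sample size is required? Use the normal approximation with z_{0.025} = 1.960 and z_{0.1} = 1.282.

Fisher's z: C = ½·ln((1+r)/(1−r)) = ½·ln(2.0303) = 0.3541.
n = ((z_{α} + z_β)/C)² + 3.
(1.960 + 1.282) / 0.3541 = 3.242 / 0.3541 = 9.156.
n = 9.156² + 3 = 83.83 + 3 = 86.8.
Round up.

n = 87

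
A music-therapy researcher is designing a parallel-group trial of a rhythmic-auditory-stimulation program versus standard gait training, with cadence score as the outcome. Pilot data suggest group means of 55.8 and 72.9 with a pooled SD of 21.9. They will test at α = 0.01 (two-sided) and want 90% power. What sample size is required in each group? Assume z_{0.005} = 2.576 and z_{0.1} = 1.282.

n = 49 per group

Cohen's d = |M₁ − M₂| / SD_pooled = |55.8 − 72.9| / 21.9 = 17.1 / 21.9 = 0.781.
For two independent groups with equal n: n = 2·((z_{α/2} + z_β) / d)².
z_{α/2} + z_β = 2.576 + 1.282 = 3.858.
n = 2 × (3.858 / 0.781)² = 2 × 4.940² = 2 × 24.40 = 48.8.
Round up to the next whole participant.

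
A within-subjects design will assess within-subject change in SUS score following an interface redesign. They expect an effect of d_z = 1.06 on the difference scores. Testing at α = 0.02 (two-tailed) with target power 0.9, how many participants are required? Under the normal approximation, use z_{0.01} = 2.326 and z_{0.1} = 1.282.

For a paired (one-sample on differences) test: n = ((z_{α/2} + z_β) / d)².
z_{α/2} + z_β = 2.326 + 1.282 = 3.608.
n = (3.608 / 1.06)² = 3.404² = 11.59.
Round up.

n = 12 pairs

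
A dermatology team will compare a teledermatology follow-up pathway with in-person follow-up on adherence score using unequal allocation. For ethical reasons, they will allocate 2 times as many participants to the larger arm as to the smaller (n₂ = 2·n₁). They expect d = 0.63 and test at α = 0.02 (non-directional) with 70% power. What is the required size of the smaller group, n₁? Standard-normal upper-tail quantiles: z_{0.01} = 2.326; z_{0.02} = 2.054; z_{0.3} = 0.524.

n₁ = 31

With allocation ratio k = n₂/n₁ = 2, Var(x̄₁−x̄₂) = σ²(1/n₁ + 1/(k·n₁)) = σ²·(k+1)/(k·n₁).
So n₁ = (1 + 1/k)·((z_{α/2} + z_β)/d)² = 1.500 × (2.850/0.63)².
n₁ = 1.500 × 20.46 = 30.7.
Round up: n₁ = 31, giving n₂ = 2 × 31 = 62.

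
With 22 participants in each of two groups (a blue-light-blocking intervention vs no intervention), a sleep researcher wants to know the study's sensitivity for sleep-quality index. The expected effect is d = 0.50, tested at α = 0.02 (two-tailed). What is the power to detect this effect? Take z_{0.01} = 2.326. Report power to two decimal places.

power ≈ 0.25

For two equal groups, power = Φ(d·√(n/2) − z_{α/2}).
d·√(n/2) = 0.50 × √(22/2) = 0.50 × 3.317 = 1.658.
z_β = 1.658 − 2.326 = -0.668.
Power = Φ(-0.668) = 0.252.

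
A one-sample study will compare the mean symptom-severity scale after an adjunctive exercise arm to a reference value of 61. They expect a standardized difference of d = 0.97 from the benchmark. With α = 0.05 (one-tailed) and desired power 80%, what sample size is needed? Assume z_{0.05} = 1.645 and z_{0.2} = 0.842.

n = 7

For a one-sample test: n = ((z_{α} + z_β) / d)².
z_{α} + z_β = 1.645 + 0.842 = 2.487.
n = (2.487 / 0.97)² = 2.564² = 6.57.
Round up.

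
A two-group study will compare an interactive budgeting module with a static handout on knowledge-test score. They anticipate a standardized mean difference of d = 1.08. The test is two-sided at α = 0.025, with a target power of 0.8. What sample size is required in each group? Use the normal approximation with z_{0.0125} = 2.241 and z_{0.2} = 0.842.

For two independent groups with equal n: n = 2·((z_{α/2} + z_β) / d)².
z_{α/2} + z_β = 2.241 + 0.842 = 3.083.
n = 2 × (3.083 / 1.08)² = 2 × 2.855² = 2 × 8.15 = 16.3.
Round up to the next whole participant.

n = 17 per group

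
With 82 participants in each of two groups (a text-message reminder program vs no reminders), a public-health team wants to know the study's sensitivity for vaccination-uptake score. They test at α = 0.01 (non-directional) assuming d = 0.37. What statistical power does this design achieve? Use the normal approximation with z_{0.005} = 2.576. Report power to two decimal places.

For two equal groups, power = Φ(d·√(n/2) − z_{α/2}).
d·√(n/2) = 0.37 × √(82/2) = 0.37 × 6.403 = 2.369.
z_β = 2.369 − 2.576 = -0.207.
Power = Φ(-0.207) = 0.418.

power ≈ 0.42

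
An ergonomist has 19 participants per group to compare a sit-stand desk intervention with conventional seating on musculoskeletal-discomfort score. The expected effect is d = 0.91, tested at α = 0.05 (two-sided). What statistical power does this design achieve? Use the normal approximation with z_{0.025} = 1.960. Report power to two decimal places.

power ≈ 0.80

For two equal groups, power = Φ(d·√(n/2) − z_{α/2}).
d·√(n/2) = 0.91 × √(19/2) = 0.91 × 3.082 = 2.805.
z_β = 2.805 − 1.960 = 0.845.
Power = Φ(0.845) = 0.801.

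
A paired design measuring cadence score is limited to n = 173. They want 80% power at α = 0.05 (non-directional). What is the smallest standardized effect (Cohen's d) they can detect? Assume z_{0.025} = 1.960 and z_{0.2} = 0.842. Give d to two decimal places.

For a single sample (or paired design) of n = 173: d_min = (z_{α/2} + z_β)/√n.
z-sum = 1.960 + 0.842 = 2.802.
d_min = 2.802 / √173 = 2.802 / 13.153 = 0.213.

d_min ≈ 0.21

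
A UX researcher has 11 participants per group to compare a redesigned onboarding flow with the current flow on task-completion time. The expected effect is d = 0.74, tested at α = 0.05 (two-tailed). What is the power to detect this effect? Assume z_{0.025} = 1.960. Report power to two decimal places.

For two equal groups, power = Φ(d·√(n/2) − z_{α/2}).
d·√(n/2) = 0.74 × √(11/2) = 0.74 × 2.345 = 1.735.
z_β = 1.735 − 1.960 = -0.225.
Power = Φ(-0.225) = 0.411.

power ≈ 0.41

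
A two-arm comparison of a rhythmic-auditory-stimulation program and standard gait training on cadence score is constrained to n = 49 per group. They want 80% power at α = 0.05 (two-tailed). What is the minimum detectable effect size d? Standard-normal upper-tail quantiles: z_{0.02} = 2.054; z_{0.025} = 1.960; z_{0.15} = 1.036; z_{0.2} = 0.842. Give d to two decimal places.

d_min ≈ 0.57

For two independent groups of n = 49 each: d_min = (z_{α/2} + z_β)·√(2/n).
z-sum = 1.960 + 0.842 = 2.802.
d_min = 2.802 × √(2/49) = 2.802 × 0.2020 = 0.566.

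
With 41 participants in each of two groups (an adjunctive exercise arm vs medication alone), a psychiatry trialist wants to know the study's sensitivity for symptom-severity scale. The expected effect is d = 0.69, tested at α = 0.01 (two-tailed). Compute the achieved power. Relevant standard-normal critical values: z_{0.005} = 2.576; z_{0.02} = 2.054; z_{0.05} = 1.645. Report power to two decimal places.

For two equal groups, power = Φ(d·√(n/2) − z_{α/2}).
d·√(n/2) = 0.69 × √(41/2) = 0.69 × 4.528 = 3.124.
z_β = 3.124 − 2.576 = 0.548.
Power = Φ(0.548) = 0.708.

power ≈ 0.71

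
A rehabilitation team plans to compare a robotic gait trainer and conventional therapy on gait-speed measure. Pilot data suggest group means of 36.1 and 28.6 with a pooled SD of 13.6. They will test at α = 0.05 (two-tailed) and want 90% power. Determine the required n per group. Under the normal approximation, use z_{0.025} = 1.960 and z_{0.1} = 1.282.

Cohen's d = |M₁ − M₂| / SD_pooled = |36.1 − 28.6| / 13.6 = 7.5 / 13.6 = 0.551.
For two independent groups with equal n: n = 2·((z_{α/2} + z_β) / d)².
z_{α/2} + z_β = 1.960 + 1.282 = 3.242.
n = 2 × (3.242 / 0.551)² = 2 × 5.884² = 2 × 34.62 = 69.2.
Round up to the next whole participant.

n = 70 per group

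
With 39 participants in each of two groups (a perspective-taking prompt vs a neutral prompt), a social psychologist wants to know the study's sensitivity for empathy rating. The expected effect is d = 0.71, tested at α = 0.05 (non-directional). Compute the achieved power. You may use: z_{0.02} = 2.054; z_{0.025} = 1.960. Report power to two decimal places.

power ≈ 0.88

For two equal groups, power = Φ(d·√(n/2) − z_{α/2}).
d·√(n/2) = 0.71 × √(39/2) = 0.71 × 4.416 = 3.135.
z_β = 3.135 − 1.960 = 1.175.
Power = Φ(1.175) = 0.880.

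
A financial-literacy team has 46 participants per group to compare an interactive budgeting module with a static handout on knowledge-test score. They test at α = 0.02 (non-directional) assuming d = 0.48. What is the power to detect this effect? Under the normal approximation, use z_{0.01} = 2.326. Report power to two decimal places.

power ≈ 0.49

For two equal groups, power = Φ(d·√(n/2) − z_{α/2}).
d·√(n/2) = 0.48 × √(46/2) = 0.48 × 4.796 = 2.302.
z_β = 2.302 − 2.326 = -0.024.
Power = Φ(-0.024) = 0.490.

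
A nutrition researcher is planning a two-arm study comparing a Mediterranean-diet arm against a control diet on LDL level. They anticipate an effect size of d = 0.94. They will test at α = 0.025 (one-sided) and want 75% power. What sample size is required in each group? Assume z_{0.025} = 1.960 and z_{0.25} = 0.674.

For two independent groups with equal n: n = 2·((z_{α} + z_β) / d)².
z_{α} + z_β = 1.960 + 0.674 = 2.634.
n = 2 × (2.634 / 0.94)² = 2 × 2.802² = 2 × 7.85 = 15.7.
Round up to the next whole participant.

n = 16 per group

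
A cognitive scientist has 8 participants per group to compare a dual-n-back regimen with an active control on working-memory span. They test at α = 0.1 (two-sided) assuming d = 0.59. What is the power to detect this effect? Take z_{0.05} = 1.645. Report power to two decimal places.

For two equal groups, power = Φ(d·√(n/2) − z_{α/2}).
d·√(n/2) = 0.59 × √(8/2) = 0.59 × 2.000 = 1.180.
z_β = 1.180 − 1.645 = -0.465.
Power = Φ(-0.465) = 0.321.

power ≈ 0.32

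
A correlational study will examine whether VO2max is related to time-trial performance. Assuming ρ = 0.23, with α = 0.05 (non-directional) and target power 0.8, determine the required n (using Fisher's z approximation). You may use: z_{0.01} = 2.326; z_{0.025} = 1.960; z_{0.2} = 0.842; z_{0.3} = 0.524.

n = 147

Fisher's z: C = ½·ln((1+r)/(1−r)) = ½·ln(1.5974) = 0.2342.
n = ((z_{α/2} + z_β)/C)² + 3.
(1.960 + 0.842) / 0.2342 = 2.802 / 0.2342 = 11.964.
n = 11.964² + 3 = 143.14 + 3 = 146.1.
Round up.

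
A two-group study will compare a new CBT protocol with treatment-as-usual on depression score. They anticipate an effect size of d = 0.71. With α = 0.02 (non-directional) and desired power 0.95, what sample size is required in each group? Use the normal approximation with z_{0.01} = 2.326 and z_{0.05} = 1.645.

n = 63 per group

For two independent groups with equal n: n = 2·((z_{α/2} + z_β) / d)².
z_{α/2} + z_β = 2.326 + 1.645 = 3.971.
n = 2 × (3.971 / 0.71)² = 2 × 5.593² = 2 × 31.28 = 62.6.
Round up to the next whole participant.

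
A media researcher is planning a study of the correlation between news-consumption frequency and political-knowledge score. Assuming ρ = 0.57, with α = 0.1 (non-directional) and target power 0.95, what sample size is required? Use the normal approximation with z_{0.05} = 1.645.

Fisher's z: C = ½·ln((1+r)/(1−r)) = ½·ln(3.6512) = 0.6475.
n = ((z_{α/2} + z_β)/C)² + 3.
(1.645 + 1.645) / 0.6475 = 3.290 / 0.6475 = 5.081.
n = 5.081² + 3 = 25.82 + 3 = 28.8.
Round up.

n = 29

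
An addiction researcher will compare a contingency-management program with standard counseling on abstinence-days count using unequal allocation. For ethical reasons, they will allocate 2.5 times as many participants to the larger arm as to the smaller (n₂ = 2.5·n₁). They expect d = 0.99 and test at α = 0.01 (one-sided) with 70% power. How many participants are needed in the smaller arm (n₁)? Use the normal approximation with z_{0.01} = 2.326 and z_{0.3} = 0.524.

n₁ = 12

With allocation ratio k = n₂/n₁ = 2.5, Var(x̄₁−x̄₂) = σ²(1/n₁ + 1/(k·n₁)) = σ²·(k+1)/(k·n₁).
So n₁ = (1 + 1/k)·((z_{α} + z_β)/d)² = 1.400 × (2.850/0.99)².
n₁ = 1.400 × 8.29 = 11.6.
Round up: n₁ = 12, giving n₂ = 2.5 × 12 = 30.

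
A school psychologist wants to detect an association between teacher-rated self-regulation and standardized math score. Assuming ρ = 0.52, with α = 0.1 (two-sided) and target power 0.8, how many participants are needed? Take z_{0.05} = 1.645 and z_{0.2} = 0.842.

n = 22

Fisher's z: C = ½·ln((1+r)/(1−r)) = ½·ln(3.1667) = 0.5763.
n = ((z_{α/2} + z_β)/C)² + 3.
(1.645 + 0.842) / 0.5763 = 2.487 / 0.5763 = 4.315.
n = 4.315² + 3 = 18.62 + 3 = 21.6.
Round up.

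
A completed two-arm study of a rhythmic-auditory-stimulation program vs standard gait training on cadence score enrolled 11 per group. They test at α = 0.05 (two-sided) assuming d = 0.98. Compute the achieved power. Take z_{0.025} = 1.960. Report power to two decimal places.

For two equal groups, power = Φ(d·√(n/2) − z_{α/2}).
d·√(n/2) = 0.98 × √(11/2) = 0.98 × 2.345 = 2.298.
z_β = 2.298 − 1.960 = 0.338.
Power = Φ(0.338) = 0.632.

power ≈ 0.63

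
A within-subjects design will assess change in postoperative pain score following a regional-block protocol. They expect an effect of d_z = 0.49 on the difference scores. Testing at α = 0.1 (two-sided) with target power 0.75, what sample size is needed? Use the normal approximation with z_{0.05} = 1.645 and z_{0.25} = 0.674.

n = 23 pairs

For a paired (one-sample on differences) test: n = ((z_{α/2} + z_β) / d)².
z_{α/2} + z_β = 1.645 + 0.674 = 2.319.
n = (2.319 / 0.49)² = 4.733² = 22.40.
Round up.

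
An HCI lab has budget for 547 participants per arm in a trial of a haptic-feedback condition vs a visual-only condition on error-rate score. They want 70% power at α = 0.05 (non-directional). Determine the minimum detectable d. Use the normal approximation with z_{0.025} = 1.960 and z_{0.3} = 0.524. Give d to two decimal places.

For two independent groups of n = 547 each: d_min = (z_{α/2} + z_β)·√(2/n).
z-sum = 1.960 + 0.524 = 2.484.
d_min = 2.484 × √(2/547) = 2.484 × 0.0605 = 0.150.

d_min ≈ 0.15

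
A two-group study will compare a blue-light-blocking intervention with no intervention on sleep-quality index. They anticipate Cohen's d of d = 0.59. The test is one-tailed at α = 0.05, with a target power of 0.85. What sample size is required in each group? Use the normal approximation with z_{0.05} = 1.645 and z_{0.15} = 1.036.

For two independent groups with equal n: n = 2·((z_{α} + z_β) / d)².
z_{α} + z_β = 1.645 + 1.036 = 2.681.
n = 2 × (2.681 / 0.59)² = 2 × 4.544² = 2 × 20.65 = 41.3.
Round up to the next whole participant.

n = 42 per group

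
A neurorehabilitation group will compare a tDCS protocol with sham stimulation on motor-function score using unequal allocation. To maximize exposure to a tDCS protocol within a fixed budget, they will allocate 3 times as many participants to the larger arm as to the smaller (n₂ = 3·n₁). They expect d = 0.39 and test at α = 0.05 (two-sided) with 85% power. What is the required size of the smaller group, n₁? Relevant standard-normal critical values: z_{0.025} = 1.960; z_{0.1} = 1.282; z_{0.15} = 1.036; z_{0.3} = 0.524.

n₁ = 79

With allocation ratio k = n₂/n₁ = 3, Var(x̄₁−x̄₂) = σ²(1/n₁ + 1/(k·n₁)) = σ²·(k+1)/(k·n₁).
So n₁ = (1 + 1/k)·((z_{α/2} + z_β)/d)² = 1.333 × (2.996/0.39)².
n₁ = 1.333 × 59.01 = 78.7.
Round up: n₁ = 79, giving n₂ = 3 × 79 = 237.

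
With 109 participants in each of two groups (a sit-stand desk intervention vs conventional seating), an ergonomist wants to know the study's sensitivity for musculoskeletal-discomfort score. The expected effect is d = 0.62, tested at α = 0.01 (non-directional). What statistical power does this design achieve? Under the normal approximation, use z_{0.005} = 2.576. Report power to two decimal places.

power ≈ 0.98

For two equal groups, power = Φ(d·√(n/2) − z_{α/2}).
d·√(n/2) = 0.62 × √(109/2) = 0.62 × 7.382 = 4.577.
z_β = 4.577 − 2.576 = 2.001.
Power = Φ(2.001) = 0.977.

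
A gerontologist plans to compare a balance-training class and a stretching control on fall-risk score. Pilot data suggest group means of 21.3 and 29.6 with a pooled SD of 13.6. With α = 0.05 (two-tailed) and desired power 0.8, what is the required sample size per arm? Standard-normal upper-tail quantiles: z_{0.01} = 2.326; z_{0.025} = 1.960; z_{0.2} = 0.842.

Cohen's d = |M₁ − M₂| / SD_pooled = |21.3 − 29.6| / 13.6 = 8.3 / 13.6 = 0.610.
For two independent groups with equal n: n = 2·((z_{α/2} + z_β) / d)².
z_{α/2} + z_β = 1.960 + 0.842 = 2.802.
n = 2 × (2.802 / 0.610)² = 2 × 4.593² = 2 × 21.10 = 42.2.
Round up to the next whole participant.

n = 43 per group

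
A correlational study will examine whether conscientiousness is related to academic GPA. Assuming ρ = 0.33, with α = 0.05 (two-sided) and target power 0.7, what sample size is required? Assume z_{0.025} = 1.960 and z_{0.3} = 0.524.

Fisher's z: C = ½·ln((1+r)/(1−r)) = ½·ln(1.9851) = 0.3428.
n = ((z_{α/2} + z_β)/C)² + 3.
(1.960 + 0.524) / 0.3428 = 2.484 / 0.3428 = 7.246.
n = 7.246² + 3 = 52.51 + 3 = 55.5.
Round up.

n = 56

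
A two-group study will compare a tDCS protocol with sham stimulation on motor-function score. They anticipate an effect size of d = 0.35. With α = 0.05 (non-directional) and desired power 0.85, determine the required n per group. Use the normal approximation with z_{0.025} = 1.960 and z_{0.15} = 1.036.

For two independent groups with equal n: n = 2·((z_{α/2} + z_β) / d)².
z_{α/2} + z_β = 1.960 + 1.036 = 2.996.
n = 2 × (2.996 / 0.35)² = 2 × 8.560² = 2 × 73.27 = 146.5.
Round up to the next whole participant.

n = 147 per group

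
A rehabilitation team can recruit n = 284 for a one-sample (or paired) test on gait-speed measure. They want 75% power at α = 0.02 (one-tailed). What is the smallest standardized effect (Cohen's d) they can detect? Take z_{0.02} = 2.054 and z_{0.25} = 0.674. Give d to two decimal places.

d_min ≈ 0.16

For a single sample (or paired design) of n = 284: d_min = (z_{α} + z_β)/√n.
z-sum = 2.054 + 0.674 = 2.728.
d_min = 2.728 / √284 = 2.728 / 16.852 = 0.162.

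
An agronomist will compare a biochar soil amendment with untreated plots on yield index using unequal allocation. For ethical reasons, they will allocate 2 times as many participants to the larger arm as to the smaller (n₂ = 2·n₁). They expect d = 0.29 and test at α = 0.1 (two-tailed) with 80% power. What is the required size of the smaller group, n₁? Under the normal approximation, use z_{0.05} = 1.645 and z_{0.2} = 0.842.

With allocation ratio k = n₂/n₁ = 2, Var(x̄₁−x̄₂) = σ²(1/n₁ + 1/(k·n₁)) = σ²·(k+1)/(k·n₁).
So n₁ = (1 + 1/k)·((z_{α/2} + z_β)/d)² = 1.500 × (2.487/0.29)².
n₁ = 1.500 × 73.55 = 110.3.
Round up: n₁ = 111, giving n₂ = 2 × 111 = 222.

n₁ = 111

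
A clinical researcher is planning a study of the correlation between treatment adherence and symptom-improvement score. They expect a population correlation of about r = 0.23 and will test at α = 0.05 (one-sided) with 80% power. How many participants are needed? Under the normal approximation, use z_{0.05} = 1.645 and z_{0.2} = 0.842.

Fisher's z: C = ½·ln((1+r)/(1−r)) = ½·ln(1.5974) = 0.2342.
n = ((z_{α} + z_β)/C)² + 3.
(1.645 + 0.842) / 0.2342 = 2.487 / 0.2342 = 10.619.
n = 10.619² + 3 = 112.77 + 3 = 115.8.
Round up.

n = 116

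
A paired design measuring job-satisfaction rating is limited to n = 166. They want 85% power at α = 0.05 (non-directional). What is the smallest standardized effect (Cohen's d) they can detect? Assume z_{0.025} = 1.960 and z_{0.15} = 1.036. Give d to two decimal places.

d_min ≈ 0.23

For a single sample (or paired design) of n = 166: d_min = (z_{α/2} + z_β)/√n.
z-sum = 1.960 + 1.036 = 2.996.
d_min = 2.996 / √166 = 2.996 / 12.884 = 0.233.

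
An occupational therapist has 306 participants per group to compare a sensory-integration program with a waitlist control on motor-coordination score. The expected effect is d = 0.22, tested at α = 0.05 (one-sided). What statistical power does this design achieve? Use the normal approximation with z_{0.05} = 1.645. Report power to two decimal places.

For two equal groups, power = Φ(d·√(n/2) − z_{α}).
d·√(n/2) = 0.22 × √(306/2) = 0.22 × 12.369 = 2.721.
z_β = 2.721 − 1.645 = 1.076.
Power = Φ(1.076) = 0.859.

power ≈ 0.86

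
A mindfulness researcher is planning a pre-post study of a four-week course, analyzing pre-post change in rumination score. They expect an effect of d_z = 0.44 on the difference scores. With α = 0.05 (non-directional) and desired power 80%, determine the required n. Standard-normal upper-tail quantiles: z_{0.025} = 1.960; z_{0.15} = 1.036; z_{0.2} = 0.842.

n = 41 pairs

For a paired (one-sample on differences) test: n = ((z_{α/2} + z_β) / d)².
z_{α/2} + z_β = 1.960 + 0.842 = 2.802.
n = (2.802 / 0.44)² = 6.368² = 40.55.
Round up.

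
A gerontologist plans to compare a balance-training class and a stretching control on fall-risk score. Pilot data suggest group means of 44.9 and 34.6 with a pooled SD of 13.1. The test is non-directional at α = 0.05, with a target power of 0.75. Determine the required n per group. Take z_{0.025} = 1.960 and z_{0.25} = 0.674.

Cohen's d = |M₁ − M₂| / SD_pooled = |44.9 − 34.6| / 13.1 = 10.3 / 13.1 = 0.786.
For two independent groups with equal n: n = 2·((z_{α/2} + z_β) / d)².
z_{α/2} + z_β = 1.960 + 0.674 = 2.634.
n = 2 × (2.634 / 0.786)² = 2 × 3.351² = 2 × 11.23 = 22.5.
Round up to the next whole participant.

n = 23 per group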